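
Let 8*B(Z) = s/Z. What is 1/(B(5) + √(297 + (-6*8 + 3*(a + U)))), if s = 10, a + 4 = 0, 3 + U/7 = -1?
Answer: -4/2447 + 48*√17/2447 ≈ 0.079244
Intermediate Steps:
U = -28 (U = -21 + 7*(-1) = -21 - 7 = -28)
a = -4 (a = -4 + 0 = -4)
B(Z) = 5/(4*Z) (B(Z) = (10/Z)/8 = 5/(4*Z))
1/(B(5) + √(297 + (-6*8 + 3*(a + U)))) = 1/((5/4)/5 + √(297 + (-6*8 + 3*(-4 - 28)))) = 1/((5/4)*(⅕) + √(297 + (-48 + 3*(-32)))) = 1/(¼ + √(297 + (-48 - 96))) = 1/(¼ + √(297 - 144)) = 1/(¼ + √153) = 1/(¼ + 3*√17)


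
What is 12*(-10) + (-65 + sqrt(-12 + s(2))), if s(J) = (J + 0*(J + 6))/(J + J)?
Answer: -185 + I*sqrt(46)/2 ≈ -185.0 + 3.3912*I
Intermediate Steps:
s(J) = 1/2 (s(J) = (J + 0*(6 + J))/((2*J)) = (J + 0)*(1/(2*J)) = J*(1/(2*J)) = 1/2)
12*(-10) + (-65 + sqrt(-12 + s(2))) = 12*(-10) + (-65 + sqrt(-12 + 1/2)) = -120 + (-65 + sqrt(-23/2)) = -120 + (-65 + I*sqrt(46)/2) = -185 + I*sqrt(46)/2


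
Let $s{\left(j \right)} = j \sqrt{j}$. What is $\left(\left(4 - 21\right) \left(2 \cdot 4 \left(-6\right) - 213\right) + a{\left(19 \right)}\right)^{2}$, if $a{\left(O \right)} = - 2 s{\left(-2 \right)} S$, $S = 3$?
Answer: $19686681 + 106488 i \sqrt{2} \approx 1.9687 \cdot 10^{7} + 1.506 \cdot 10^{5} i$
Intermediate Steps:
$s{\left(j \right)} = j^{\frac{3}{2}}$
$a{\left(O \right)} = 12 i \sqrt{2}$ ($a{\left(O \right)} = - 2 \left(-2\right)^{\frac{3}{2}} \cdot 3 = - 2 \left(- 2 i \sqrt{2}\right) 3 = 4 i \sqrt{2} \cdot 3 = 12 i \sqrt{2}$)
$\left(\left(4 - 21\right) \left(2 \cdot 4 \left(-6\right) - 213\right) + a{\left(19 \right)}\right)^{2} = \left(\left(4 - 21\right) \left(2 \cdot 4 \left(-6\right) - 213\right) + 12 i \sqrt{2}\right)^{2} = \left(- 17 \left(8 \left(-6\right) - 213\right) + 12 i \sqrt{2}\right)^{2} = \left(- 17 \left(-48 - 213\right) + 12 i \sqrt{2}\right)^{2} = \left(\left(-17\right) \left(-261\right) + 12 i \sqrt{2}\right)^{2} = \left(4437 + 12 i \sqrt{2}\right)^{2}$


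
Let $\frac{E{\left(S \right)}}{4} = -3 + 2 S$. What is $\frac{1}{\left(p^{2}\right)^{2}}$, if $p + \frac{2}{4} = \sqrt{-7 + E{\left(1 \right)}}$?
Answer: $\frac{16}{\left(1 - 2 i \sqrt{11}\right)^{4}} \approx 0.0065278 - 0.0044517 i$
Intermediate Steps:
$E{\left(S \right)} = -12 + 8 S$ ($E{\left(S \right)} = 4 \left(-3 + 2 S\right) = -12 + 8 S$)
$p = - \frac{1}{2} + i \sqrt{11}$ ($p = - \frac{1}{2} + \sqrt{-7 + \left(-12 + 8 \cdot 1\right)} = - \frac{1}{2} + \sqrt{-7 + \left(-12 + 8\right)} = - \frac{1}{2} + \sqrt{-7 - 4} = - \frac{1}{2} + \sqrt{-11} = - \frac{1}{2} + i \sqrt{11} \approx -0.5 + 3.3166 i$)
$\frac{1}{\left(p^{2}\right)^{2}} = \frac{1}{\left(\left(- \frac{1}{2} + i \sqrt{11}\right)^{2}\right)^{2}} = \frac{1}{\left(- \frac{1}{2} + i \sqrt{11}\right)^{4}}$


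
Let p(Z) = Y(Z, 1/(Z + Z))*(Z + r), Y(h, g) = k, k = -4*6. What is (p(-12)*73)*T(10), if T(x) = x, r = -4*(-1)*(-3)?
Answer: 420480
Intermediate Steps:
k = -24
r = -12 (r = 4*(-3) = -12)
Y(h, g) = -24
p(Z) = 288 - 24*Z (p(Z) = -24*(Z - 12) = -24*(-12 + Z) = 288 - 24*Z)
(p(-12)*73)*T(10) = ((288 - 24*(-12))*73)*10 = ((288 + 288)*73)*10 = (576*73)*10 = 42048*10 = 420480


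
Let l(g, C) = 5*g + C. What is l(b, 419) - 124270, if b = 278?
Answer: -122461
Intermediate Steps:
l(g, C) = C + 5*g
l(b, 419) - 124270 = (419 + 5*278) - 124270 = (419 + 1390) - 124270 = 1809 - 124270 = -122461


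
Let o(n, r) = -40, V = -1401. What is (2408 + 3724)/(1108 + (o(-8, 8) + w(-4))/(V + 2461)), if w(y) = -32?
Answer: 812490/146801 ≈ 5.5346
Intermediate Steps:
(2408 + 3724)/(1108 + (o(-8, 8) + w(-4))/(V + 2461)) = (2408 + 3724)/(1108 + (-40 - 32)/(-1401 + 2461)) = 6132/(1108 - 72/1060) = 6132/(1108 - 72*1/1060) = 6132/(1108 - 18/265) = 6132/(293602/265) = 6132*(265/293602) = 812490/146801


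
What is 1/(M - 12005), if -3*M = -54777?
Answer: 1/6254 ≈ 0.00015990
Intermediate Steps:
M = 18259 (M = -1/3*(-54777) = 18259)
1/(M - 12005) = 1/(18259 - 12005) = 1/6254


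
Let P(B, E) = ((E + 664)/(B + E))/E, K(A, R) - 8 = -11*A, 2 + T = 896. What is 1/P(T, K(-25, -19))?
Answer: 333091/947 ≈ 351.73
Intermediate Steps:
T = 894 (T = -2 + 896 = 894)
K(A, R) = 8 - 11*A
P(B, E) = (664 + E)/(E*(B + E)) (P(B, E) = ((664 + E)/(B + E))/E = (664 + E)/(E*(B + E)))
1/P(T, K(-25, -19)) = 1/((664 + (8 - 11*(-25)))/((8 - 11*(-25))*(894 + (8 - 11*(-25))))) = 1/((664 + (8 + 275))/((8 + 275)*(894 + (8 + 275)))) = 1/((664 + 283)/(283*(894 + 283))) = 1/((1/283)*947/1177) = 1/((1/283)*(1/1177)*947) = 1/(947/333091) = 333091/947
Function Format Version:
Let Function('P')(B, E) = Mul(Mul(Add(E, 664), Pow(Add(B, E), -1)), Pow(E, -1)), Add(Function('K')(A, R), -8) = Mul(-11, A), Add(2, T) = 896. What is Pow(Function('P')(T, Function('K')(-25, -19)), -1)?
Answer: Rational(333091, 947) ≈ 351.73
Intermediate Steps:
T = 894 (T = Add(-2, 896) = 894)
Function('K')(A, R) = Add(8, Mul(-11, A))
Function('P')(B, E) = Mul(Pow(E, -1), Pow(Add(B, E), -1), Add(664, E)) (Function('P')(B, E) = Mul(Mul(Add(664, E), Pow(Add(B, E), -1)), Pow(E, -1)) = Mul(Mul(Pow(Add(B, E), -1), Add(664, E)), Pow(E, -1)) = Mul(Pow(E, -1), Pow(Add(B, E), -1), Add(664, E)))
Pow(Function('P')(T, Function('K')(-25, -19)), -1) = Pow(Mul(Pow(Add(8, Mul(-11, -25)), -1), Pow(Add(894, Add(8, Mul(-11, -25))), -1), Add(664, Add(8, Mul(-11, -25)))), -1) = Pow(Mul(Pow(Add(8, 275), -1), Pow(Add(894, Add(8, 275)), -1), Add(664, Add(8, 275))), -1) = Pow(Mul(Pow(283, -1), Pow(Add(894, 283), -1), Add(664, 283)), -1) = Pow(Mul(Rational(1, 283), Pow(1177, -1), 947), -1) = Pow(Mul(Rational(1, 283), Rational(1, 1177), 947), -1) = Pow(Rational(947, 333091), -1) = Rational(333091, 947)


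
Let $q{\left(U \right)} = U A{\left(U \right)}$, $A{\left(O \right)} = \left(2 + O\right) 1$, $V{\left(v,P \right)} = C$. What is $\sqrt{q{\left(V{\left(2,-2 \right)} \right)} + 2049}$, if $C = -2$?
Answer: $\sqrt{2049} \approx 45.266$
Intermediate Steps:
$V{\left(v,P \right)} = -2$
$A{\left(O \right)} = 2 + O$
$q{\left(U \right)} = U \left(2 + U\right)$
$\sqrt{q{\left(V{\left(2,-2 \right)} \right)} + 2049} = \sqrt{- 2 \left(2 - 2\right) + 2049} = \sqrt{\left(-2\right) 0 + 2049} = \sqrt{0 + 2049} = \sqrt{2049}$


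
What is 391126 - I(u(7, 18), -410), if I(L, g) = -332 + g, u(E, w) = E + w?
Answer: 391868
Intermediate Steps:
391126 - I(u(7, 18), -410) = 391126 - (-332 - 410) = 391126 - 1*(-742) = 391126 + 742 = 391868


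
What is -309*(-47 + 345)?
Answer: -92082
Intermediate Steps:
-309*(-47 + 345) = -309*298 = -92082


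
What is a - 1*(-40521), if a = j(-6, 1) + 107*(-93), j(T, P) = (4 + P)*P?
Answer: 30575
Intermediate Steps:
j(T, P) = P*(4 + P)
a = -9946 (a = 1*(4 + 1) + 107*(-93) = 1*5 - 9951 = 5 - 9951 = -9946)
a - 1*(-40521) = -9946 - 1*(-40521) = -9946 + 40521 = 30575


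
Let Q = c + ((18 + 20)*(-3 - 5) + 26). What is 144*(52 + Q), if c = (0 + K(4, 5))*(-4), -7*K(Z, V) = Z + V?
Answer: -222624/7 ≈ -31803.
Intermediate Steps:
K(Z, V) = -V/7 - Z/7 (K(Z, V) = -(Z + V)/7 = -(V + Z)/7 = -V/7 - Z/7)
c = 36/7 (c = (0 + (-⅐*5 - ⅐*4))*(-4) = (0 + (-5/7 - 4/7))*(-4) = (0 - 9/7)*(-4) = -9/7*(-4) = 36/7 ≈ 5.1429)
Q = -1910/7 (Q = 36/7 + ((18 + 20)*(-3 - 5) + 26) = 36/7 + (38*(-8) + 26) = 36/7 + (-304 + 26) = 36/7 - 278 = -1910/7 ≈ -272.86)
144*(52 + Q) = 144*(52 - 1910/7) = 144*(-1546/7) = -222624/7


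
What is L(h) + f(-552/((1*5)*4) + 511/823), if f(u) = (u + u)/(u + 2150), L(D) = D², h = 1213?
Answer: 12854219248201/8736231 ≈ 1.4714e+6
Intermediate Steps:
f(u) = 2*u/(2150 + u) (f(u) = (2*u)/(2150 + u) = 2*u/(2150 + u))
L(h) + f(-552/((1*5)*4) + 511/823) = 1213² + 2*(-552/((1*5)*4) + 511/823)/(2150 + (-552/((1*5)*4) + 511/823)) = 1471369 + 2*(-552/(5*4) + 511*(1/823))/(2150 + (-552/(5*4) + 511*(1/823))) = 1471369 + 2*(-552/20 + 511/823)/(2150 + (-552/20 + 511/823)) = 1471369 + 2*(-552*1/20 + 511/823)/(2150 + (-552*1/20 + 511/823)) = 1471369 + 2*(-138/5 + 511/823)/(2150 + (-138/5 + 511/823)) = 1471369 + 2*(-111019/4115)/(2150 - 111019/4115) = 1471369 + 2*(-111019/4115)/(8736231/4115) = 1471369 + 2*(-111019/4115)*(4115/8736231) = 1471369 - 222038/8736231 = 12854219248201/8736231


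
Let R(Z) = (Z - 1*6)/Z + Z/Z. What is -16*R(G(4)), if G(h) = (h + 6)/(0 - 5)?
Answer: -80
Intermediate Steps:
G(h) = -6/5 - h/5 (G(h) = (6 + h)/(-5) = (6 + h)*(-1/5) = -6/5 - h/5)
R(Z) = 1 + (-6 + Z)/Z (R(Z) = (Z - 6)/Z + 1 = (-6 + Z)/Z + 1 = 1 + (-6 + Z)/Z)
-16*R(G(4)) = -16*(2 - 6/(-6/5 - 1/5*4)) = -16*(2 - 6/(-6/5 - 4/5)) = -16*(2 - 6/(-2)) = -16*(2 - 6*(-1/2)) = -16*(2 + 3) = -16*5 = -80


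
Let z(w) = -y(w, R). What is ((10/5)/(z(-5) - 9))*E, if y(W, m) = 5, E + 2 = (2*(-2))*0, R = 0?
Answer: 2/7 ≈ 0.28571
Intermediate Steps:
E = -2 (E = -2 + (2*(-2))*0 = -2 - 4*0 = -2 + 0 = -2)
z(w) = -5 (z(w) = -1*5 = -5)
((10/5)/(z(-5) - 9))*E = ((10/5)/(-5 - 9))*(-2) = ((10*(⅕))/(-14))*(-2) = -1/14*2*(-2) = -⅐*(-2) = 2/7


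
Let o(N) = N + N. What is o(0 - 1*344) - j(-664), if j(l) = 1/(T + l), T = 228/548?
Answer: -62546631/90911 ≈ -688.00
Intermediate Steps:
o(N) = 2*N
T = 57/137 (T = 228*(1/548) = 57/137 ≈ 0.41606)
j(l) = 1/(57/137 + l)
o(0 - 1*344) - j(-664) = 2*(0 - 1*344) - 137/(57 + 137*(-664)) = 2*(0 - 344) - 137/(57 - 90968) = 2*(-344) - 137/(-90911) = -688 - 137*(-1)/90911 = -688 - 1*(-137/90911) = -688 + 137/90911 = -62546631/90911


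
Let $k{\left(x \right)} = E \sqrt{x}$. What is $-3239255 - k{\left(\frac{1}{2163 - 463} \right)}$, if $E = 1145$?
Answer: $-3239255 - \frac{229 \sqrt{17}}{34} \approx -3.2393 \cdot 10^{6}$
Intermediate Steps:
$k{\left(x \right)} = 1145 \sqrt{x}$
$-3239255 - k{\left(\frac{1}{2163 - 463} \right)} = -3239255 - 1145 \sqrt{\frac{1}{2163 - 463}} = -3239255 - 1145 \sqrt{\frac{1}{1700}} = -3239255 - \frac{1145}{10 \sqrt{17}} = -3239255 - 1145 \frac{\sqrt{17}}{170} = -3239255 - \frac{229 \sqrt{17}}{34}$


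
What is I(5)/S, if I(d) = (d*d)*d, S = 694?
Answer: 125/694 ≈ 0.18012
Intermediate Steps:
I(d) = d**3 (I(d) = d**2*d = d**3)
I(5)/S = 5**3/694 = 125*(1/694) = 125/694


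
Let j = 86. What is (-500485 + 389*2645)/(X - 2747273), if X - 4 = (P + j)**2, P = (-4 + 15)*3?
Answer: -44035/227759 ≈ -0.19334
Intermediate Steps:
P = 33 (P = 11*3 = 33)
X = 14165 (X = 4 + (33 + 86)**2 = 4 + 119**2 = 4 + 14161 = 14165)
(-500485 + 389*2645)/(X - 2747273) = (-500485 + 389*2645)/(14165 - 2747273) = (-500485 + 1028905)/(-2733108) = 528420*(-1/2733108) = -44035/227759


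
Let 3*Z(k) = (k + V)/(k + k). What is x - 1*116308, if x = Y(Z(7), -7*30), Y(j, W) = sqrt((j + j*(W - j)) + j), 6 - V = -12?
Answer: -116308 + 5*I*sqrt(8761)/42 ≈ -1.1631e+5 + 11.143*I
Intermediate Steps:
V = 18 (V = 6 - 1*(-12) = 6 + 12 = 18)
Z(k) = (18 + k)/(6*k) (Z(k) = ((k + 18)/(k + k))/3 = ((18 + k)/((2*k)))/3 = ((18 + k)*(1/(2*k)))/3 = ((18 + k)/(2*k))/3 = (18 + k)/(6*k))
Y(j, W) = sqrt(2*j + j*(W - j))
x = 5*I*sqrt(8761)/42 (x = sqrt(((1/6)*(18 + 7)/7)*(2 - 7*30 - (18 + 7)/(6*7))) = sqrt(((1/6)*(1/7)*25)*(2 - 210 - 25/(6*7))) = sqrt(25*(2 - 210 - 1*25/42)/42) = sqrt(25*(2 - 210 - 25/42)/42) = sqrt((25/42)*(-8761/42)) = sqrt(-219025/1764) = 5*I*sqrt(8761)/42 ≈ 11.143*I)
x - 1*116308 = 5*I*sqrt(8761)/42 - 1*116308 = 5*I*sqrt(8761)/42 - 116308 = -116308 + 5*I*sqrt(8761)/42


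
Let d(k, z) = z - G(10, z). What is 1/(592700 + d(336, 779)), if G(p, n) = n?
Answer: 1/592700 ≈ 1.6872e-6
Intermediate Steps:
d(k, z) = 0 (d(k, z) = z - z = 0)
1/(592700 + d(336, 779)) = 1/(592700 + 0) = 1/592700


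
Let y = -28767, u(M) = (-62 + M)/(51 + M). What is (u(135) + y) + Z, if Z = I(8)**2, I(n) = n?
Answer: -5338685/186 ≈ -28703.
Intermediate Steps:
u(M) = (-62 + M)/(51 + M)
Z = 64 (Z = 8**2 = 64)
(u(135) + y) + Z = ((-62 + 135)/(51 + 135) - 28767) + 64 = (73/186 - 28767) + 64 = -5350589/186 + 64 = -5338685/186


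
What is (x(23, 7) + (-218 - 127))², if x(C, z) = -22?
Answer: 134689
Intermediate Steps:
(x(23, 7) + (-218 - 127))² = (-22 + (-218 - 127))² = (-22 - 345)² = (-367)² = 134689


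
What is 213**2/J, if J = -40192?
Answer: -45369/40192 ≈ -1.1288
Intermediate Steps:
213**2/J = 213**2/(-40192) = 45369*(-1/40192) = -45369/40192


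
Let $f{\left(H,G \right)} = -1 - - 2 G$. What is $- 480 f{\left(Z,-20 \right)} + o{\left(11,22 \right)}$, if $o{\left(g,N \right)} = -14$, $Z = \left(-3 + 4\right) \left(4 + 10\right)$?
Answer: $19666$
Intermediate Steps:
$Z = 14$ ($Z = 1 \cdot 14 = 14$)
$f{\left(H,G \right)} = -1 + 2 G$
$- 480 f{\left(Z,-20 \right)} + o{\left(11,22 \right)} = - 480 \left(-1 + 2 \left(-20\right)\right) - 14 = - 480 \left(-1 - 40\right) - 14 = \left(-480\right) \left(-41\right) - 14 = 19680 - 14 = 19666$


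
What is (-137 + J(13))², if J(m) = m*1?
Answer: 15376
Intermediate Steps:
J(m) = m
(-137 + J(13))² = (-137 + 13)² = (-124)² = 15376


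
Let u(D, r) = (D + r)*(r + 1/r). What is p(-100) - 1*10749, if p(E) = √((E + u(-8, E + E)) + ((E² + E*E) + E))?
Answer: -10749 + √1535026/5 ≈ -10501.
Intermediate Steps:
p(E) = √(1 - 14*E - 4/E + 6*E²) (p(E) = √((E + (1 + (E + E)² - 8*(E + E) - 8/(E + E))) + ((E² + E*E) + E)) = √((E + (1 + (2*E)² - 16*E - 8*1/(2*E))) + ((E² + E²) + E)) = √((E + (1 + 4*E² - 16*E - 4/E)) + (2*E² + E)) = √((E + (1 + 4*E² - 16*E - 4/E)) + (E + 2*E²)) = √((E + (1 - 16*E - 4/E + 4*E²)) + (E + 2*E²)) = √((1 - 15*E - 4/E + 4*E²) + (E + 2*E²)) = √(1 - 14*E - 4/E + 6*E²))
p(-100) - 1*10749 = √(1 - 14*(-100) - 4/(-100) + 6*(-100)²) - 1*10749 = √(1 + 1400 - 4*(-1/100) + 6*10000) - 10749 = √(1 + 1400 + 1/25 + 60000) - 10749 = √(1535026/25) - 10749 = √1535026/5 - 10749 = -10749 + √1535026/5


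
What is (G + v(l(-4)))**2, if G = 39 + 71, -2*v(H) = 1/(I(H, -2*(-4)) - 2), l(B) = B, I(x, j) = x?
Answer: 1745041/144 ≈ 12118.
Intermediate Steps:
v(H) = -1/(2*(-2 + H)) (v(H) = -1/(2*(H - 2)) = -1/(2*(-2 + H)))
G = 110
(G + v(l(-4)))**2 = (110 - 1/(-4 + 2*(-4)))**2 = (110 - 1/(-4 - 8))**2 = (110 - 1/(-12))**2 = (110 - 1*(-1/12))**2 = (110 + 1/12)**2 = (1321/12)**2 = 1745041/144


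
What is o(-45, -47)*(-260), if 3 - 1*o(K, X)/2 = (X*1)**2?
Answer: 1147120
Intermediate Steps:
o(K, X) = 6 - 2*X**2
o(-45, -47)*(-260) = (6 - 2*(-47)**2)*(-260) = (6 - 2*2209)*(-260) = (6 - 4418)*(-260) = -4412*(-260) = 1147120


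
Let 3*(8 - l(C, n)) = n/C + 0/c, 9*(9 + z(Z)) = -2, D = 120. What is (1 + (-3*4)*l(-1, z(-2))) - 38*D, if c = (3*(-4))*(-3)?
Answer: -41563/9 ≈ -4618.1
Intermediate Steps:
c = 36 (c = -12*(-3) = 36)
z(Z) = -83/9 (z(Z) = -9 + (⅑)*(-2) = -9 - 2/9 = -83/9)
l(C, n) = 8 - n/(3*C) (l(C, n) = 8 - (n/C + 0/36)/3 = 8 - (n/C + 0*(1/36))/3 = 8 - (n/C + 0)/3 = 8 - n/(3*C))
(1 + (-3*4)*l(-1, z(-2))) - 38*D = (1 + (-3*4)*(8 - ⅓*(-83/9)/(-1))) - 38*120 = (1 - 12*(8 - ⅓*(-83/9)*(-1))) - 4560 = (1 - 12*(8 - 83/27)) - 4560 = (1 - 12*133/27) - 4560 = (1 - 532/9) - 4560 = -523/9 - 4560 = -41563/9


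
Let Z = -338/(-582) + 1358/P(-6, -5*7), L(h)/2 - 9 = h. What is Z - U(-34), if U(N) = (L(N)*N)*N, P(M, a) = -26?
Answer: 218462008/3783 ≈ 57748.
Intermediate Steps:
L(h) = 18 + 2*h
Z = -195392/3783 (Z = -338/(-582) + 1358/(-26) = -338*(-1/582) + 1358*(-1/26) = 169/291 - 679/13 = -195392/3783 ≈ -51.650)
U(N) = N²*(18 + 2*N) (U(N) = ((18 + 2*N)*N)*N = (N*(18 + 2*N))*N = N²*(18 + 2*N))
Z - U(-34) = -195392/3783 - 2*(-34)²*(9 - 34) = -195392/3783 - 2*1156*(-25) = -195392/3783 - 1*(-57800) = -195392/3783 + 57800 = 218462008/3783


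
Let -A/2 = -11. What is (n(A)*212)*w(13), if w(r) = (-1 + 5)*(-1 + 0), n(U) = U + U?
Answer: -37312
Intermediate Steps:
A = 22 (A = -2*(-11) = 22)
n(U) = 2*U
w(r) = -4 (w(r) = 4*(-1) = -4)
(n(A)*212)*w(13) = ((2*22)*212)*(-4) = (44*212)*(-4) = 9328*(-4) = -37312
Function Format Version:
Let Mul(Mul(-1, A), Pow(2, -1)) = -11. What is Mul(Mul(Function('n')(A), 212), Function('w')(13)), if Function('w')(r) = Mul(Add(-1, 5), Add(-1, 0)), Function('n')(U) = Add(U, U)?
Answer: -37312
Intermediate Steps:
A = 22 (A = Mul(-2, -11) = 22)
Function('n')(U) = Mul(2, U)
Function('w')(r) = -4 (Function('w')(r) = Mul(4, -1) = -4)
Mul(Mul(Function('n')(A), 212), Function('w')(13)) = Mul(Mul(Mul(2, 22), 212), -4) = Mul(Mul(44, 212), -4) = Mul(9328, -4) = -37312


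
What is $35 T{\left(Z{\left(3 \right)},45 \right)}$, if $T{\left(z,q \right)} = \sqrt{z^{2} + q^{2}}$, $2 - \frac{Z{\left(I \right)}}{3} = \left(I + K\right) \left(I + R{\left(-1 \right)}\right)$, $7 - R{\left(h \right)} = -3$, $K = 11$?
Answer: $1575 \sqrt{145} \approx 18966.0$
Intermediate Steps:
$R{\left(h \right)} = 10$ ($R{\left(h \right)} = 7 - -3 = 7 + 3 = 10$)
$Z{\left(I \right)} = 6 - 3 \left(10 + I\right) \left(11 + I\right)$ ($Z{\left(I \right)} = 6 - 3 \left(I + 11\right) \left(I + 10\right) = 6 - 3 \left(11 + I\right) \left(10 + I\right) = 6 - 3 \left(10 + I\right) \left(11 + I\right)$)
$T{\left(z,q \right)} = \sqrt{q^{2} + z^{2}}$
$35 T{\left(Z{\left(3 \right)},45 \right)} = 35 \sqrt{45^{2} + \left(-324 - 189 - 3 \cdot 3^{2}\right)^{2}} = 35 \sqrt{2025 + \left(-324 - 189 - 27\right)^{2}} = 35 \sqrt{2025 + \left(-540\right)^{2}} = 35 \sqrt{2025 + 291600} = 35 \sqrt{293625} = 35 \cdot 45 \sqrt{145} = 1575 \sqrt{145}$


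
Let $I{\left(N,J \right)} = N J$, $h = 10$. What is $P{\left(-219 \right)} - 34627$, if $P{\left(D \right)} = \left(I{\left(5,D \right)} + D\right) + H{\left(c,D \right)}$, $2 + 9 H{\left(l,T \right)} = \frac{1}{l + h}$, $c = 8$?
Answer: $- \frac{5822477}{162} \approx -35941.0$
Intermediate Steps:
$H{\left(l,T \right)} = - \frac{2}{9} + \frac{1}{9 \left(10 + l\right)}$ ($H{\left(l,T \right)} = - \frac{2}{9} + \frac{1}{9 \left(l + 10\right)} = - \frac{2}{9} + \frac{1}{9 \left(10 + l\right)}$)
$I{\left(N,J \right)} = J N$
$P{\left(D \right)} = - \frac{35}{162} + 6 D$ ($P{\left(D \right)} = \left(D 5 + D\right) + \frac{-19 - 16}{9 \left(10 + 8\right)} = \left(5 D + D\right) + \frac{-19 - 16}{9 \cdot 18} = 6 D + \frac{1}{9} \cdot \frac{1}{18} \left(-35\right) = 6 D - \frac{35}{162} = - \frac{35}{162} + 6 D$)
$P{\left(-219 \right)} - 34627 = \left(- \frac{35}{162} + 6 \left(-219\right)\right) - 34627 = \left(- \frac{35}{162} - 1314\right) - 34627 = - \frac{212903}{162} - 34627 = - \frac{5822477}{162}$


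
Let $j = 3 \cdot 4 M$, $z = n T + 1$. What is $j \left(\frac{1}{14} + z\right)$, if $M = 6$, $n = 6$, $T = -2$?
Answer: $- \frac{5508}{7} \approx -786.86$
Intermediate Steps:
$z = -11$ ($z = 6 \left(-2\right) + 1 = -12 + 1 = -11$)
$j = 72$ ($j = 3 \cdot 4 \cdot 6 = 12 \cdot 6 = 72$)
$j \left(\frac{1}{14} + z\right) = 72 \left(\frac{1}{14} - 11\right) = 72 \left(- \frac{153}{14}\right) = - \frac{5508}{7}$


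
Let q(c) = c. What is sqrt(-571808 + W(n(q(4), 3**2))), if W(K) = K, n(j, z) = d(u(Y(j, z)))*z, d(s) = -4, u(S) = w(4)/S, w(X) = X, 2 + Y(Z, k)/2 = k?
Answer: 2*I*sqrt(142961) ≈ 756.2*I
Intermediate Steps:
Y(Z, k) = -4 + 2*k
u(S) = 4/S
n(j, z) = -4*z
sqrt(-571808 + W(n(q(4), 3**2))) = sqrt(-571808 - 4*3**2) = sqrt(-571808 - 4*9) = sqrt(-571808 - 36) = sqrt(-571844) = 2*I*sqrt(142961)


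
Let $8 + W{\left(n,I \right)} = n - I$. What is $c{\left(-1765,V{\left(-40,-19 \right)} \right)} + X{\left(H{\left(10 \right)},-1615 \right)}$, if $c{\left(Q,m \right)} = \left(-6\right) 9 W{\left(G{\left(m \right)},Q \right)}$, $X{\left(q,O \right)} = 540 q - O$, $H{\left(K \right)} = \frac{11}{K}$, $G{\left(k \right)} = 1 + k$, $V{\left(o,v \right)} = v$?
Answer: $-91697$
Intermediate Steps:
$W{\left(n,I \right)} = -8 + n - I$ ($W{\left(n,I \right)} = -8 - \left(I - n\right) = -8 + n - I$)
$X{\left(q,O \right)} = - O + 540 q$
$c{\left(Q,m \right)} = 378 - 54 m + 54 Q$ ($c{\left(Q,m \right)} = \left(-6\right) 9 \left(-8 + \left(1 + m\right) - Q\right) = - 54 \left(-7 + m - Q\right) = 378 - 54 m + 54 Q$)
$c{\left(-1765,V{\left(-40,-19 \right)} \right)} + X{\left(H{\left(10 \right)},-1615 \right)} = \left(378 - -1026 + 54 \left(-1765\right)\right) + \left(\left(-1\right) \left(-1615\right) + 540 \cdot \frac{11}{10}\right) = \left(378 + 1026 - 95310\right) + \left(1615 + 540 \cdot 11 \cdot \frac{1}{10}\right) = -93906 + \left(1615 + 540 \cdot \frac{11}{10}\right) = -93906 + \left(1615 + 594\right) = -93906 + 2209 = -91697$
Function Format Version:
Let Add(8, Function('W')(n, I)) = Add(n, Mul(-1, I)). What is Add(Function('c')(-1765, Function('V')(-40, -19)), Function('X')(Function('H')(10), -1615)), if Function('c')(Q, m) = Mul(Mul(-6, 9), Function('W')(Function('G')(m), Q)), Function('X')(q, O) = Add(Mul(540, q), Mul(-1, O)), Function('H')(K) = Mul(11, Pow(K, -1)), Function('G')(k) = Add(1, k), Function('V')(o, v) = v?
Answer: -91697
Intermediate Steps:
Function('W')(n, I) = Add(-8, n, Mul(-1, I)) (Function('W')(n, I) = Add(-8, Add(n, Mul(-1, I))) = Add(-8, n, Mul(-1, I)))
Function('X')(q, O) = Add(Mul(-1, O), Mul(540, q))
Function('c')(Q, m) = Add(378, Mul(-54, m), Mul(54, Q)) (Function('c')(Q, m) = Mul(Mul(-6, 9), Add(-8, Add(1, m), Mul(-1, Q))) = Mul(-54, Add(-7, m, Mul(-1, Q))) = Add(378, Mul(-54, m), Mul(54, Q)))
Add(Function('c')(-1765, Function('V')(-40, -19)), Function('X')(Function('H')(10), -1615)) = Add(Add(378, Mul(-54, -19), Mul(54, -1765)), Add(Mul(-1, -1615), Mul(540, Mul(11, Pow(10, -1))))) = Add(Add(378, 1026, -95310), Add(1615, Mul(540, Mul(11, Rational(1, 10))))) = Add(-93906, Add(1615, Mul(540, Rational(11, 10)))) = Add(-93906, Add(1615, 594)) = Add(-93906, 2209) = -91697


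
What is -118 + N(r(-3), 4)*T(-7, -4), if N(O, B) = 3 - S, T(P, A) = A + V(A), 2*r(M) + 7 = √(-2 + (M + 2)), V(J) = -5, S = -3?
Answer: -172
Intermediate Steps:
r(M) = -7/2 + √M/2 (r(M) = -7/2 + √(-2 + (M + 2))/2 = -7/2 + √(-2 + (2 + M))/2 = -7/2 + √M/2)
T(P, A) = -5 + A (T(P, A) = A - 5 = -5 + A)
N(O, B) = 6 (N(O, B) = 3 - 1*(-3) = 3 + 3 = 6)
-118 + N(r(-3), 4)*T(-7, -4) = -118 + 6*(-5 - 4) = -118 + 6*(-9) = -118 - 54 = -172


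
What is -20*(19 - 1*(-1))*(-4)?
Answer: 1600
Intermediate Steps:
-20*(19 - 1*(-1))*(-4) = -20*(19 + 1)*(-4) = -20*20*(-4) = -400*(-4) = 1600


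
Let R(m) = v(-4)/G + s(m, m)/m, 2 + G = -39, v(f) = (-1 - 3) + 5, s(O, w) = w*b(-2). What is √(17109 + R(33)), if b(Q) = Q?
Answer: 7*√586874/41 ≈ 130.79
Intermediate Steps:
s(O, w) = -2*w (s(O, w) = w*(-2) = -2*w)
v(f) = 1 (v(f) = -4 + 5 = 1)
G = -41 (G = -2 - 39 = -41)
R(m) = -83/41 (R(m) = 1/(-41) + (-2*m)/m = 1*(-1/41) - 2 = -1/41 - 2 = -83/41)
√(17109 + R(33)) = √(17109 - 83/41) = √(701386/41) = 7*√586874/41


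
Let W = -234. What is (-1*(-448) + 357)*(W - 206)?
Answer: -354200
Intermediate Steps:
(-1*(-448) + 357)*(W - 206) = (-1*(-448) + 357)*(-234 - 206) = (448 + 357)*(-440) = 805*(-440) = -354200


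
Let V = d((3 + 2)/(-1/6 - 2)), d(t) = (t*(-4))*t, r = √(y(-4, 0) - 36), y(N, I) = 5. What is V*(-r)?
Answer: 3600*I*√31/169 ≈ 118.6*I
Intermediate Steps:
r = I*√31 (r = √(5 - 36) = √(-31) = I*√31 ≈ 5.5678*I)
d(t) = -4*t² (d(t) = (-4*t)*t = -4*t²)
V = -3600/169 (V = -4*(3 + 2)²/(-1/6 - 2)² = -4*25/(-1*⅙ - 2)² = -4*25/(-⅙ - 2)² = -4*(5/(-13/6))² = -4*(5*(-6/13))² = -4*(-30/13)² = -4*900/169 = -3600/169 ≈ -21.302)
V*(-r) = -(-3600)*I*√31/169 = 3600*I*√31/169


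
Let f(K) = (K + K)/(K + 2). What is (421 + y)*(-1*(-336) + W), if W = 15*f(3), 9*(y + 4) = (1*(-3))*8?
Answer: 146674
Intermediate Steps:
f(K) = 2*K/(2 + K) (f(K) = (2*K)/(2 + K) = 2*K/(2 + K))
y = -20/3 (y = -4 + ((1*(-3))*8)/9 = -4 + (-3*8)/9 = -4 + (⅑)*(-24) = -4 - 8/3 = -20/3 ≈ -6.6667)
W = 18 (W = 15*(2*3/(2 + 3)) = 15*(2*3/5) = 15*(2*3*(⅕)) = 15*(6/5) = 18)
(421 + y)*(-1*(-336) + W) = (421 - 20/3)*(-1*(-336) + 18) = 1243*(336 + 18)/3 = (1243/3)*354 = 146674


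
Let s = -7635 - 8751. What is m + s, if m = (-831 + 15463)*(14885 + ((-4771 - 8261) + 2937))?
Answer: 70070894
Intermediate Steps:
s = -16386
m = 70087280 (m = 14632*(14885 + (-13032 + 2937)) = 14632*(14885 - 10095) = 14632*4790 = 70087280)
m + s = 70087280 - 16386 = 70070894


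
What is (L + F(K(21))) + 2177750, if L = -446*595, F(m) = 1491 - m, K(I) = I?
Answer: 1913850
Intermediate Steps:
L = -265370
(L + F(K(21))) + 2177750 = (-265370 + (1491 - 1*21)) + 2177750 = (-265370 + (1491 - 21)) + 2177750 = (-265370 + 1470) + 2177750 = -263900 + 2177750 = 1913850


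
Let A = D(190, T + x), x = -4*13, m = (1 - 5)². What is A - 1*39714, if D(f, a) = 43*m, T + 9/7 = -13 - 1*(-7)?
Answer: -39026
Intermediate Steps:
m = 16 (m = (-4)² = 16)
T = -51/7 (T = -9/7 + (-13 - 1*(-7)) = -9/7 + (-13 + 7) = -9/7 - 6 = -51/7 ≈ -7.2857)
x = -52
D(f, a) = 688 (D(f, a) = 43*16 = 688)
A = 688
A - 1*39714 = 688 - 1*39714 = 688 - 39714 = -39026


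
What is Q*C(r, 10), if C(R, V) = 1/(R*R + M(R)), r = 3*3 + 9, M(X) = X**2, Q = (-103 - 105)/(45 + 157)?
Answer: -13/8181 ≈ -0.0015890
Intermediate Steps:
Q = -104/101 (Q = -208/202 = -208*1/202 = -104/101 ≈ -1.0297)
r = 18 (r = 9 + 9 = 18)
C(R, V) = 1/(2*R**2) (C(R, V) = 1/(R*R + R**2) = 1/(R**2 + R**2) = 1/(2*R**2))
Q*C(r, 10) = -52/(101*18**2) = -52/(101*324) = -104/101*1/648 = -13/8181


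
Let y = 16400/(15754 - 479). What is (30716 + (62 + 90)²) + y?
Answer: 32884676/611 ≈ 53821.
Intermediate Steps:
y = 656/611 (y = 16400/15275 = 16400*(1/15275) = 656/611 ≈ 1.0737)
(30716 + (62 + 90)²) + y = (30716 + (62 + 90)²) + 656/611 = (30716 + 152²) + 656/611 = (30716 + 23104) + 656/611 = 53820 + 656/611 = 32884676/611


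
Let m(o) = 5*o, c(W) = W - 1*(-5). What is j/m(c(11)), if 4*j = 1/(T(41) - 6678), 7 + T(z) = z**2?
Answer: -1/1601280 ≈ -6.2450e-7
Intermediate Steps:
c(W) = 5 + W (c(W) = W + 5 = 5 + W)
T(z) = -7 + z**2
j = -1/20016 (j = 1/(4*((-7 + 41**2) - 6678)) = 1/(4*((-7 + 1681) - 6678)) = 1/(4*(1674 - 6678)) = (1/4)/(-5004) = (1/4)*(-1/5004) = -1/20016 ≈ -4.9960e-5)
j/m(c(11)) = -1/(5*(5 + 11))/20016 = -1/(20016*(5*16)) = -1/20016/80 = -1/20016*1/80 = -1/1601280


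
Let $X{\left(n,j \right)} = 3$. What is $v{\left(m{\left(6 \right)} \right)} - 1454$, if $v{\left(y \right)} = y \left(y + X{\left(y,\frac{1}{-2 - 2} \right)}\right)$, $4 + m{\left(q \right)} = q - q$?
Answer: $-1450$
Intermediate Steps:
$m{\left(q \right)} = -4$ ($m{\left(q \right)} = -4 + \left(q - q\right) = -4 + 0 = -4$)
$v{\left(y \right)} = y \left(3 + y\right)$ ($v{\left(y \right)} = y \left(y + 3\right) = y \left(3 + y\right)$)
$v{\left(m{\left(6 \right)} \right)} - 1454 = - 4 \left(3 - 4\right) - 1454 = \left(-4\right) \left(-1\right) - 1454 = 4 - 1454 = -1450$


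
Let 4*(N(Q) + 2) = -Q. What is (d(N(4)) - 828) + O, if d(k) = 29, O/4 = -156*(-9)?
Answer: 4817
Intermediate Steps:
N(Q) = -2 - Q/4 (N(Q) = -2 + (-Q)/4 = -2 - Q/4)
O = 5616 (O = 4*(-156*(-9)) = 4*1404 = 5616)
(d(N(4)) - 828) + O = (29 - 828) + 5616 = -799 + 5616 = 4817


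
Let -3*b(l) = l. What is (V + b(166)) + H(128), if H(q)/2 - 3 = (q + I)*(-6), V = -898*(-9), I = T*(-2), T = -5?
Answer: 19130/3 ≈ 6376.7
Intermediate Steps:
b(l) = -l/3
I = 10 (I = -5*(-2) = 10)
V = 8082
H(q) = -114 - 12*q (H(q) = 6 + 2*((q + 10)*(-6)) = 6 + 2*((10 + q)*(-6)) = 6 + 2*(-60 - 6*q) = 6 + (-120 - 12*q) = -114 - 12*q)
(V + b(166)) + H(128) = (8082 - ⅓*166) + (-114 - 12*128) = (8082 - 166/3) + (-114 - 1536) = 24080/3 - 1650 = 19130/3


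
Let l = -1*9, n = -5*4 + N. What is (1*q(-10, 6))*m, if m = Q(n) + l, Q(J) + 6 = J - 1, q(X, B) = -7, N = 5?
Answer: 217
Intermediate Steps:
n = -15 (n = -5*4 + 5 = -20 + 5 = -15)
Q(J) = -7 + J (Q(J) = -6 + (J - 1) = -6 + (-1 + J) = -7 + J)
l = -9
m = -31 (m = (-7 - 15) - 9 = -22 - 9 = -31)
(1*q(-10, 6))*m = (1*(-7))*(-31) = -7*(-31) = 217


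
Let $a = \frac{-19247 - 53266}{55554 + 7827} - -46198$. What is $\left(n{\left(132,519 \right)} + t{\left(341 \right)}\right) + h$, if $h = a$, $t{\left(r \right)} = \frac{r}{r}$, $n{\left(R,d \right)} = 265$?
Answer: $\frac{981620757}{21127} \approx 46463.0$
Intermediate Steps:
$t{\left(r \right)} = 1$
$a = \frac{976000975}{21127}$ ($a = - \frac{72513}{63381} + 46198 = \left(-72513\right) \frac{1}{63381} + 46198 = - \frac{24171}{21127} + 46198 = \frac{976000975}{21127} \approx 46197.0$)
$h = \frac{976000975}{21127} \approx 46197.0$
$\left(n{\left(132,519 \right)} + t{\left(341 \right)}\right) + h = \left(265 + 1\right) + \frac{976000975}{21127} = 266 + \frac{976000975}{21127} = \frac{981620757}{21127}$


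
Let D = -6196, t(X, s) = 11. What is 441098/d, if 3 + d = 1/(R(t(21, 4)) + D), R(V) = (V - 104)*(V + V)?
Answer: -3635529716/24727 ≈ -1.4703e+5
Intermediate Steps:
R(V) = 2*V*(-104 + V) (R(V) = (-104 + V)*(2*V) = 2*V*(-104 + V))
d = -24727/8242 (d = -3 + 1/(2*11*(-104 + 11) - 6196) = -3 + 1/(2*11*(-93) - 6196) = -3 + 1/(-2046 - 6196) = -3 + 1/(-8242) = -3 - 1/8242 = -24727/8242 ≈ -3.0001)
441098/d = 441098/(-24727/8242) = 441098*(-8242/24727) = -3635529716/24727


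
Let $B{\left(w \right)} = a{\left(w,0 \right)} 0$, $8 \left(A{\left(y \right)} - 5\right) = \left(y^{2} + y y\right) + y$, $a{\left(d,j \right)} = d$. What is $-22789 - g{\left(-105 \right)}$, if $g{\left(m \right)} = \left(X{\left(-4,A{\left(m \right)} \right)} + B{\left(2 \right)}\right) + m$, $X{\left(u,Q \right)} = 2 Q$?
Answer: $- \frac{112721}{4} \approx -28180.0$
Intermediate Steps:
$A{\left(y \right)} = 5 + \frac{y^{2}}{4} + \frac{y}{8}$ ($A{\left(y \right)} = 5 + \frac{\left(y^{2} + y y\right) + y}{8} = 5 + \frac{\left(y^{2} + y^{2}\right) + y}{8} = 5 + \frac{2 y^{2} + y}{8} = 5 + \frac{y + 2 y^{2}}{8} = 5 + \left(\frac{y^{2}}{4} + \frac{y}{8}\right) = 5 + \frac{y^{2}}{4} + \frac{y}{8}$)
$B{\left(w \right)} = 0$ ($B{\left(w \right)} = w 0 = 0$)
$g{\left(m \right)} = 10 + \frac{m^{2}}{2} + \frac{5 m}{4}$ ($g{\left(m \right)} = \left(2 \left(5 + \frac{m^{2}}{4} + \frac{m}{8}\right) + 0\right) + m = \left(\left(10 + \frac{m^{2}}{2} + \frac{m}{4}\right) + 0\right) + m = \left(10 + \frac{m^{2}}{2} + \frac{m}{4}\right) + m = 10 + \frac{m^{2}}{2} + \frac{5 m}{4}$)
$-22789 - g{\left(-105 \right)} = -22789 - \left(10 + \frac{\left(-105\right)^{2}}{2} + \frac{5}{4} \left(-105\right)\right) = -22789 - \left(10 + \frac{1}{2} \cdot 11025 - \frac{525}{4}\right) = -22789 - \left(10 + \frac{11025}{2} - \frac{525}{4}\right) = -22789 - \frac{21565}{4} = - \frac{112721}{4}$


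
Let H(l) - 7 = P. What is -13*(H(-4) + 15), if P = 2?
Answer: -312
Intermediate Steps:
H(l) = 9 (H(l) = 7 + 2 = 9)
-13*(H(-4) + 15) = -13*(9 + 15) = -13*24 = -312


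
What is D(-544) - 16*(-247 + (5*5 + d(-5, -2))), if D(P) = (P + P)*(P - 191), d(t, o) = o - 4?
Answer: 803328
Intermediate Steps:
d(t, o) = -4 + o
D(P) = 2*P*(-191 + P) (D(P) = (2*P)*(-191 + P) = 2*P*(-191 + P))
D(-544) - 16*(-247 + (5*5 + d(-5, -2))) = 2*(-544)*(-191 - 544) - 16*(-247 + (5*5 + (-4 - 2))) = 2*(-544)*(-735) - 16*(-247 + (25 - 6)) = 799680 - 16*(-247 + 19) = 799680 - 16*(-228) = 799680 - 1*(-3648) = 799680 + 3648 = 803328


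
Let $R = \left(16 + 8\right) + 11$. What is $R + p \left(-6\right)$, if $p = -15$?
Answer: $125$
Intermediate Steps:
$R = 35$ ($R = 24 + 11 = 35$)
$R + p \left(-6\right) = 35 - -90 = 35 + 90 = 125$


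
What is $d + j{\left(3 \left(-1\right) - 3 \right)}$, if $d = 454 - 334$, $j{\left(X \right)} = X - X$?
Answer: $120$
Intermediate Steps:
$j{\left(X \right)} = 0$
$d = 120$ ($d = 454 - 334 = 120$)
$d + j{\left(3 \left(-1\right) - 3 \right)} = 120 + 0 = 120$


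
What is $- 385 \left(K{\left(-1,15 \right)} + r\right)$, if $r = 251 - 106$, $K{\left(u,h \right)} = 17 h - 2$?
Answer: $-153230$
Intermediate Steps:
$K{\left(u,h \right)} = -2 + 17 h$
$r = 145$ ($r = 251 - 106 = 145$)
$- 385 \left(K{\left(-1,15 \right)} + r\right) = - 385 \left(\left(-2 + 17 \cdot 15\right) + 145\right) = - 385 \left(\left(-2 + 255\right) + 145\right) = - 385 \left(253 + 145\right) = \left(-385\right) 398 = -153230$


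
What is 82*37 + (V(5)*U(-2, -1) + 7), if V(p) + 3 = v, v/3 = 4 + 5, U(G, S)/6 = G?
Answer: 2753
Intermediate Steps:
U(G, S) = 6*G
v = 27 (v = 3*(4 + 5) = 3*9 = 27)
V(p) = 24 (V(p) = -3 + 27 = 24)
82*37 + (V(5)*U(-2, -1) + 7) = 82*37 + (24*(6*(-2)) + 7) = 3034 + (24*(-12) + 7) = 3034 + (-288 + 7) = 3034 - 281 = 2753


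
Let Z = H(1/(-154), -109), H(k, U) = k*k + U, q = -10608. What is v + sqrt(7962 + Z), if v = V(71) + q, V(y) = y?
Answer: -10537 + sqrt(186241749)/154 ≈ -10448.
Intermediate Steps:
H(k, U) = U + k**2 (H(k, U) = k**2 + U = U + k**2)
Z = -2585043/23716 (Z = -109 + (1/(-154))**2 = -109 + (-1/154)**2 = -109 + 1/23716 = -2585043/23716 ≈ -109.00)
v = -10537 (v = 71 - 10608 = -10537)
v + sqrt(7962 + Z) = -10537 + sqrt(7962 - 2585043/23716) = -10537 + sqrt(186241749/23716) = -10537 + sqrt(186241749)/154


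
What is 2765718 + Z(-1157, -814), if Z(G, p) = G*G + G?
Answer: 4103210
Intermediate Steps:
Z(G, p) = G + G**2 (Z(G, p) = G**2 + G = G + G**2)
2765718 + Z(-1157, -814) = 2765718 - 1157*(1 - 1157) = 2765718 - 1157*(-1156) = 2765718 + 1337492 = 4103210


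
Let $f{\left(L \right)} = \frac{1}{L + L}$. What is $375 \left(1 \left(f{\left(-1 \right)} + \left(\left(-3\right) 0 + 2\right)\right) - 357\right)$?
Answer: $- \frac{266625}{2} \approx -1.3331 \cdot 10^{5}$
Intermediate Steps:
$f{\left(L \right)} = \frac{1}{2 L}$
$375 \left(1 \left(f{\left(-1 \right)} + \left(\left(-3\right) 0 + 2\right)\right) - 357\right) = 375 \left(1 \left(\frac{1}{2 \left(-1\right)} + \left(\left(-3\right) 0 + 2\right)\right) - 357\right) = 375 \left(1 \left(\frac{1}{2} \left(-1\right) + \left(0 + 2\right)\right) - 357\right) = 375 \left(1 \left(- \frac{1}{2} + 2\right) - 357\right) = 375 \left(1 \cdot \frac{3}{2} - 357\right) = 375 \left(\frac{3}{2} - 357\right) = 375 \left(- \frac{711}{2}\right) = - \frac{266625}{2}$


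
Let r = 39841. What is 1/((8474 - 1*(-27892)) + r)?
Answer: 1/76207 ≈ 1.3122e-5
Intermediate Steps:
1/((8474 - 1*(-27892)) + r) = 1/((8474 - 1*(-27892)) + 39841) = 1/((8474 + 27892) + 39841) = 1/(36366 + 39841) = 1/76207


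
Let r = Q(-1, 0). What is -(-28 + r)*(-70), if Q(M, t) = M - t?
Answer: -2030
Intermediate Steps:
r = -1 (r = -1 - 1*0 = -1 + 0 = -1)
-(-28 + r)*(-70) = -(-28 - 1)*(-70) = -(-29)*(-70) = -1*2030 = -2030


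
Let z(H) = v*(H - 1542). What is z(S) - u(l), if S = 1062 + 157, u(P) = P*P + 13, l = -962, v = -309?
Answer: -825650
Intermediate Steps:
u(P) = 13 + P² (u(P) = P² + 13 = 13 + P²)
S = 1219
z(H) = 476478 - 309*H (z(H) = -309*(H - 1542) = -309*(-1542 + H) = 476478 - 309*H)
z(S) - u(l) = (476478 - 309*1219) - (13 + (-962)²) = (476478 - 376671) - (13 + 925444) = 99807 - 1*925457 = 99807 - 925457 = -825650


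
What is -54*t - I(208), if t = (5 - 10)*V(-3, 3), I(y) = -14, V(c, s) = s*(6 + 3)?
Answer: 7304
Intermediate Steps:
V(c, s) = 9*s (V(c, s) = s*9 = 9*s)
t = -135 (t = (5 - 10)*(9*3) = -5*27 = -135)
-54*t - I(208) = -54*(-135) - 1*(-14) = 7290 + 14 = 7304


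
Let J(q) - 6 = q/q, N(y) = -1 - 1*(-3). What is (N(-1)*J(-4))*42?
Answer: 588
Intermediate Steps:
N(y) = 2 (N(y) = -1 + 3 = 2)
J(q) = 7 (J(q) = 6 + q/q = 6 + 1 = 7)
(N(-1)*J(-4))*42 = (2*7)*42 = 14*42 = 588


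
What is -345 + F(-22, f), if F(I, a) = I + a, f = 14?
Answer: -353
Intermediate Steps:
-345 + F(-22, f) = -345 + (-22 + 14) = -345 - 8 = -353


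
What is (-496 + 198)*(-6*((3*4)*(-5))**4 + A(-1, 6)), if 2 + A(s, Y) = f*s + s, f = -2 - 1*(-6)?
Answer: 23172482086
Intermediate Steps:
f = 4 (f = -2 + 6 = 4)
A(s, Y) = -2 + 5*s (A(s, Y) = -2 + (4*s + s) = -2 + 5*s)
(-496 + 198)*(-6*((3*4)*(-5))**4 + A(-1, 6)) = (-496 + 198)*(-6*((3*4)*(-5))**4 + (-2 + 5*(-1))) = -298*(-6*(12*(-5))**4 + (-2 - 5)) = -298*(-6*(-60)**4 - 7) = -298*(-6*12960000 - 7) = -298*(-77760000 - 7) = -298*(-77760007) = 23172482086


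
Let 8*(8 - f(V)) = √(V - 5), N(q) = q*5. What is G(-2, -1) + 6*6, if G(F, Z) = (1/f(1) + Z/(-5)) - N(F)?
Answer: 47483/1025 + 4*I/1025 ≈ 46.325 + 0.0039024*I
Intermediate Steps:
N(q) = 5*q
f(V) = 8 - √(-5 + V)/8 (f(V) = 8 - √(V - 5)/8 = 8 - √(-5 + V)/8)
G(F, Z) = -5*F - Z/5 + 16*(8 + I/4)/1025 (G(F, Z) = (1/(8 - √(-5 + 1)/8) + Z/(-5)) - 5*F = (1/(8 - I/4) + Z*(-⅕)) - 5*F = (1/(8 - I/4) - Z/5) - 5*F = (1*(16*(8 + I/4)/1025) - Z/5) - 5*F = (16*(8 + I/4)/1025 - Z/5) - 5*F = (-Z/5 + 16*(8 + I/4)/1025) - 5*F = -5*F - Z/5 + 16*(8 + I/4)/1025)
G(-2, -1) + 6*6 = (128/1025 - 5*(-2) - ⅕*(-1) + 4*I/1025) + 6*6 = (128/1025 + 10 + ⅕ + 4*I/1025) + 36 = (10583/1025 + 4*I/1025) + 36 = 47483/1025 + 4*I/1025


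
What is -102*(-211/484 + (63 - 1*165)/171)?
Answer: 484211/4598 ≈ 105.31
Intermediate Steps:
-102*(-211/484 + (63 - 1*165)/171) = -102*(-211*1/484 + (63 - 165)*(1/171)) = -102*(-211/484 - 102*1/171) = -102*(-211/484 - 34/57) = -102*(-28483/27588) = 484211/4598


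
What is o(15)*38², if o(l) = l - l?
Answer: 0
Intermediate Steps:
o(l) = 0
o(15)*38² = 0*38² = 0*1444 = 0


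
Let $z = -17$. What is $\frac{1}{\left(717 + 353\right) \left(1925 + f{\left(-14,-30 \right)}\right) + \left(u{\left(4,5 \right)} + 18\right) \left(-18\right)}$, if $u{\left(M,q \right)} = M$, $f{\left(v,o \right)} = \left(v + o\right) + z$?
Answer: $\frac{1}{1994084} \approx 5.0148 \cdot 10^{-7}$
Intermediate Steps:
$f{\left(v,o \right)} = -17 + o + v$ ($f{\left(v,o \right)} = \left(v + o\right) - 17 = \left(o + v\right) - 17 = -17 + o + v$)
$\frac{1}{\left(717 + 353\right) \left(1925 + f{\left(-14,-30 \right)}\right) + \left(u{\left(4,5 \right)} + 18\right) \left(-18\right)} = \frac{1}{\left(717 + 353\right) \left(1925 - 61\right) + \left(4 + 18\right) \left(-18\right)} = \frac{1}{1070 \left(1925 - 61\right) + 22 \left(-18\right)} = \frac{1}{1070 \cdot 1864 - 396} = \frac{1}{1994480 - 396} = \frac{1}{1994084}$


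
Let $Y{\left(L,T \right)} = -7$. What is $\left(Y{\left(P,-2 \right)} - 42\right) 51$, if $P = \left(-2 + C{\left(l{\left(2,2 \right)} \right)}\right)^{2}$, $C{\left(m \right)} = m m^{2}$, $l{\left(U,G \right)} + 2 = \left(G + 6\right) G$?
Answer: $-2499$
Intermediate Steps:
$l{\left(U,G \right)} = -2 + G \left(6 + G\right)$ ($l{\left(U,G \right)} = -2 + \left(G + 6\right) G = -2 + \left(6 + G\right) G = -2 + G \left(6 + G\right)$)
$C{\left(m \right)} = m^{3}$
$P = 7518564$ ($P = \left(-2 + \left(-2 + 2^{2} + 6 \cdot 2\right)^{3}\right)^{2} = \left(-2 + \left(-2 + 4 + 12\right)^{3}\right)^{2} = \left(-2 + 14^{3}\right)^{2} = \left(-2 + 2744\right)^{2} = 2742^{2} = 7518564$)
$\left(Y{\left(P,-2 \right)} - 42\right) 51 = \left(-7 - 42\right) 51 = \left(-49\right) 51 = -2499$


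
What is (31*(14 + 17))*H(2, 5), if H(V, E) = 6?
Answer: 5766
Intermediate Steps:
(31*(14 + 17))*H(2, 5) = (31*(14 + 17))*6 = (31*31)*6 = 961*6 = 5766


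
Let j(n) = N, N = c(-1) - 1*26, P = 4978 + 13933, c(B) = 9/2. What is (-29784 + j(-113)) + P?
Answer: -21789/2 ≈ -10895.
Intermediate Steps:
c(B) = 9/2 (c(B) = 9*(½) = 9/2)
P = 18911
N = -43/2 (N = 9/2 - 1*26 = 9/2 - 26 = -43/2 ≈ -21.500)
j(n) = -43/2
(-29784 + j(-113)) + P = (-29784 - 43/2) + 18911 = -59611/2 + 18911 = -21789/2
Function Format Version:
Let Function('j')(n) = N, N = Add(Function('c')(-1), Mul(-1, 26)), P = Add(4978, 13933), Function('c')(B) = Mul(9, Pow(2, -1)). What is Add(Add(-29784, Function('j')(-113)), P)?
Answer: Rational(-21789, 2) ≈ -10895.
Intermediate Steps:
Function('c')(B) = Rational(9, 2) (Function('c')(B) = Mul(9, Rational(1, 2)) = Rational(9, 2))
P = 18911
N = Rational(-43, 2) (N = Add(Rational(9, 2), Mul(-1, 26)) = Add(Rational(9, 2), -26) = Rational(-43, 2) ≈ -21.500)
Function('j')(n) = Rational(-43, 2)
Add(Add(-29784, Function('j')(-113)), P) = Add(Add(-29784, Rational(-43, 2)), 18911) = Add(Rational(-59611, 2), 18911) = Rational(-21789, 2)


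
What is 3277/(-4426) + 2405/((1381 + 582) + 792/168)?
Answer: 7343578/15240931 ≈ 0.48183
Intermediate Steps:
3277/(-4426) + 2405/((1381 + 582) + 792/168) = 3277*(-1/4426) + 2405/(1963 + 792*(1/168)) = -3277/4426 + 2405/(1963 + 33/7) = -3277/4426 + 2405/(13774/7) = -3277/4426 + 2405*(7/13774) = -3277/4426 + 16835/13774 = 7343578/15240931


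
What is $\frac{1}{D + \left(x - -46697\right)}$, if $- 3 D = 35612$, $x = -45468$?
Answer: $- \frac{3}{31925} \approx -9.397 \cdot 10^{-5}$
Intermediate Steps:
$D = - \frac{35612}{3}$ ($D = \left(- \frac{1}{3}\right) 35612 = - \frac{35612}{3} \approx -11871.0$)
$\frac{1}{D + \left(x - -46697\right)} = \frac{1}{- \frac{35612}{3} - -1229} = \frac{1}{- \frac{35612}{3} + \left(-45468 + 46697\right)} = \frac{1}{- \frac{35612}{3} + 1229} = \frac{1}{- \frac{31925}{3}} = - \frac{3}{31925}$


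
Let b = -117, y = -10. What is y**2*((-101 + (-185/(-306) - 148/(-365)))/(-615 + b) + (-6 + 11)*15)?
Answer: 30714744385/4087854 ≈ 7513.7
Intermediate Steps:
y**2*((-101 + (-185/(-306) - 148/(-365)))/(-615 + b) + (-6 + 11)*15) = (-10)**2*((-101 + (-185/(-306) - 148/(-365)))/(-615 - 117) + (-6 + 11)*15) = 100*((-101 + (-185*(-1/306) - 148*(-1/365)))/(-732) + 5*15) = 100*((-101 + (185/306 + 148/365))*(-1/732) + 75) = 100*((-101 + 112813/111690)*(-1/732) + 75) = 100*(-11167877/111690*(-1/732) + 75) = 100*(11167877/81757080 + 75) = 100*(6142948877/81757080) = 30714744385/4087854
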